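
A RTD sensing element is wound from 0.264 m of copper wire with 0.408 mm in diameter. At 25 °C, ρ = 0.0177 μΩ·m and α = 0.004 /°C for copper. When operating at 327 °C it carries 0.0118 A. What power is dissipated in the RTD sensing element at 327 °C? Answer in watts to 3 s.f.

ρ = 0.0177 μΩ·m = 1.77×10^-8 Ω·m
A = π(d/2)² = π(2.0400e-04 m)² = 1.307e-07 m²
R₍25₎ = ρL/A = (1.77×10^-8)(0.264)/(1.307e-07) = 0.03574 Ω
R₍327₎ = R₍25₎(1 + αΔT) = 0.03574 × (1 + 0.004×302) = 0.07892 Ω
P = I²R = (0.0118)² × 0.07892 = 1.10×10^-5 W

1.10×10^-5 W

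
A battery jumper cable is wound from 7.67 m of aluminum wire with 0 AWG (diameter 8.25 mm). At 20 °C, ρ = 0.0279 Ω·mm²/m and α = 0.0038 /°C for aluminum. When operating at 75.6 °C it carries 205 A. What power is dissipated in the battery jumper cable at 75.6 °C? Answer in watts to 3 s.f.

204 W

ρ = 0.0279 Ω·mm²/m = 2.79×10^-8 Ω·m
A = π(8.25/2 mm)² = π(4.1250e-03 m)² = 5.346e-05 m²
R₍20₎ = ρL/A = (2.79×10^-8)(7.67)/(5.346e-05) = 0.004003 Ω
R₍75.6₎ = R₍20₎(1 + αΔT) = 0.004003 × (1 + 0.0038×55.6) = 0.004849 Ω
P = I²R = (205)² × 0.004849 = 204 W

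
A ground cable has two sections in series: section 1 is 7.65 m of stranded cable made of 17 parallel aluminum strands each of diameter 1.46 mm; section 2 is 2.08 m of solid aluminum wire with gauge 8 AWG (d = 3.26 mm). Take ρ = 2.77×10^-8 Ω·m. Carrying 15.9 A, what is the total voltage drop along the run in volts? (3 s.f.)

Section 1: A_strand = π(7.3000e-04)² = 1.674e-06 m²; R₁ = ρL/(N·A_s) = (2.77×10^-8)(7.65)/(17×1.674e-06) = 0.007446 Ω
Section 2: A = π(3.26/2 mm)² = π(1.6300e-03 m)² = 8.347e-06 m²
R₂ = (2.77×10^-8)(2.08)/(8.347e-06) = 0.006903 Ω
R = R₁ + R₂ = 0.01435 Ω
V = IR = 15.9 × 0.01435 = 0.228 V

0.228 V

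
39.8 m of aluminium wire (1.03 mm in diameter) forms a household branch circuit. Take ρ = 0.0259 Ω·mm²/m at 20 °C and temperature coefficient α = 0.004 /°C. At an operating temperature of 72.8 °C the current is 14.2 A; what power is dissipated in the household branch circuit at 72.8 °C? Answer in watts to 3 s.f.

302 W

ρ = 0.0259 Ω·mm²/m = 2.59×10^-8 Ω·m
A = π(d/2)² = π(5.1500e-04 m)² = 8.332e-07 m²
R₍20₎ = ρL/A = (2.59×10^-8)(39.8)/(8.332e-07) = 1.237 Ω
R₍72.8₎ = R₍20₎(1 + αΔT) = 1.237 × (1 + 0.004×52.8) = 1.498 Ω
P = I²R = (14.2)² × 1.498 = 302 W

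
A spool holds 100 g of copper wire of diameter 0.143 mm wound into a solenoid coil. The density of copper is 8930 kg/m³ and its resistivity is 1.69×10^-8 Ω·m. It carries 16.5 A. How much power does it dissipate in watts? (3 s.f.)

A = π(d/2)² = π(7.1500e-05 m)² = 1.6061e-08 m²
L = m/(density·A) = 0.1/(8930×1.6061e-08) = 697.2 m
R = ρL/A = (1.69×10^-8)(697.2)/(1.6061e-08) = 733.7 Ω
P = I²R = (16.5)² × 733.7 = 2.00×10^5 W

2.00×10^5 W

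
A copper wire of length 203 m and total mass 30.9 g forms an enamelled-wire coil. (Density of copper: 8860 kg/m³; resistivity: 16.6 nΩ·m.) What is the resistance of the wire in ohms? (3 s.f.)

196 Ω

ρ = 16.6 nΩ·m = 1.66×10^-8 Ω·m
A = m/(density·L) = 0.0309/(8860×203) = 1.7180e-08 m²
R = ρL/A = (1.66×10^-8)(203)/(1.7180e-08) = 196 Ω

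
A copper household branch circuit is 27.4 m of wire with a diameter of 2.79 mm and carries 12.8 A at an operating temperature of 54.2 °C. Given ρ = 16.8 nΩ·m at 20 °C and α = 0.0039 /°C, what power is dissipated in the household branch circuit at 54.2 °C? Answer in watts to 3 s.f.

14.0 W

ρ = 16.8 nΩ·m = 1.68×10^-8 Ω·m
A = π(d/2)² = π(1.3950e-03 m)² = 6.114e-06 m²
R₍20₎ = ρL/A = (1.68×10^-8)(27.4)/(6.114e-06) = 0.07529 Ω
R₍54.2₎ = R₍20₎(1 + αΔT) = 0.07529 × (1 + 0.0039×34.2) = 0.08534 Ω
P = I²R = (12.8)² × 0.08534 = 14.0 W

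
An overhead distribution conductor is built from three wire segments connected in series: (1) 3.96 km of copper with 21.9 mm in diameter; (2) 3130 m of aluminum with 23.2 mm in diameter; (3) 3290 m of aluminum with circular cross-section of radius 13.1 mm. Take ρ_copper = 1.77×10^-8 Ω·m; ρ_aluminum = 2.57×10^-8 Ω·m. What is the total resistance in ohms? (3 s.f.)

0.533 Ω

Seg 1: A = π(d/2)² = π(1.0950e-02 m)² = 3.767e-04 m²
R_1 = (1.77×10^-8)(3960)/(3.767e-04) = 0.1861 Ω
Seg 2: A = π(d/2)² = π(1.1600e-02 m)² = 4.227e-04 m²
R_2 = (2.57×10^-8)(3130)/(4.227e-04) = 0.1903 Ω
Seg 3: A = πr² = π(1.3100e-02 m)² = 5.391e-04 m²
R_3 = (2.57×10^-8)(3290)/(5.391e-04) = 0.1568 Ω
R_total = R_1 + R_2 + R_3 = 0.533 Ω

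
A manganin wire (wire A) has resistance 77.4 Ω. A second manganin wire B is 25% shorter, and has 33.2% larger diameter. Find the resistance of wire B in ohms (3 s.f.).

R ∝ L/d², so R_B/R_A = (1 − 25/100) × (1 + 33.2/100)⁻²
= 0.75 × 0.5636 = 0.4227
R_B = 0.4227 × 77.4 = 32.7 Ω

32.7 Ω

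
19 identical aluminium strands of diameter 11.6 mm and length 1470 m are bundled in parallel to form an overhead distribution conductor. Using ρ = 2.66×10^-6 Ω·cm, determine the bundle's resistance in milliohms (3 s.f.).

19.5 mΩ

ρ = 2.66×10^-6 Ω·cm = 2.66×10^-8 Ω·m
A_strand = π(5.8000e-03 m)² = 1.057e-04 m²
R_strand = ρL/A = (2.66×10^-8)(1470)/(1.057e-04) = 0.37 Ω
R_total = R_strand/N = 0.37/19 = 19.5 mΩ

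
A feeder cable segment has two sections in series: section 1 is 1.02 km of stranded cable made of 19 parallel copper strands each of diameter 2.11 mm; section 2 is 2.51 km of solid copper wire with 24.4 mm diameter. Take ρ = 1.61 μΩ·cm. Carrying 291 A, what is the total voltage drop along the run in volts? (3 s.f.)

ρ = 1.61 μΩ·cm = 1.61×10^-8 Ω·m
Section 1: A_strand = π(1.0550e-03)² = 3.497e-06 m²; R₁ = ρL/(N·A_s) = (1.61×10^-8)(1020)/(19×3.497e-06) = 0.2472 Ω
Section 2: A = π(d/2)² = π(1.2200e-02 m)² = 4.676e-04 m²
R₂ = (1.61×10^-8)(2510)/(4.676e-04) = 0.08642 Ω
R = R₁ + R₂ = 0.3336 Ω
V = IR = 291 × 0.3336 = 97.1 V

97.1 V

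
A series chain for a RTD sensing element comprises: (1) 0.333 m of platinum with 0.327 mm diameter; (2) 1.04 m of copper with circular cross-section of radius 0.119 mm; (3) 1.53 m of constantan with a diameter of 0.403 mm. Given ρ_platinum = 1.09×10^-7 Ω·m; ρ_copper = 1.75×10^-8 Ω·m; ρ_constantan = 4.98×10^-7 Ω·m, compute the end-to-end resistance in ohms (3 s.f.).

Seg 1: A = π(d/2)² = π(1.6350e-04 m)² = 8.398e-08 m²
R_1 = (1.09×10^-7)(0.333)/(8.398e-08) = 0.4322 Ω
Seg 2: A = πr² = π(1.1900e-04 m)² = 4.449e-08 m²
R_2 = (1.75×10^-8)(1.04)/(4.449e-08) = 0.4091 Ω
Seg 3: A = π(d/2)² = π(2.0150e-04 m)² = 1.276e-07 m²
R_3 = (4.98×10^-7)(1.53)/(1.276e-07) = 5.973 Ω
R_total = R_1 + R_2 + R_3 = 6.81 Ω

6.81 Ω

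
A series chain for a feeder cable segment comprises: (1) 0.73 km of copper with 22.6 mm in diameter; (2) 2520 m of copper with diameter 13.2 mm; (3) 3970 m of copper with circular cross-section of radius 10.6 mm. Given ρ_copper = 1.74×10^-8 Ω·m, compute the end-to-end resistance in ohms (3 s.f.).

0.548 Ω

Seg 1: A = π(d/2)² = π(1.1300e-02 m)² = 4.011e-04 m²
R_1 = (1.74×10^-8)(730)/(4.011e-04) = 0.03166 Ω
Seg 2: A = π(d/2)² = π(6.6000e-03 m)² = 1.368e-04 m²
R_2 = (1.74×10^-8)(2520)/(1.368e-04) = 0.3204 Ω
Seg 3: A = πr² = π(1.0600e-02 m)² = 3.530e-04 m²
R_3 = (1.74×10^-8)(3970)/(3.530e-04) = 0.1957 Ω
R_total = R_1 + R_2 + R_3 = 0.548 Ω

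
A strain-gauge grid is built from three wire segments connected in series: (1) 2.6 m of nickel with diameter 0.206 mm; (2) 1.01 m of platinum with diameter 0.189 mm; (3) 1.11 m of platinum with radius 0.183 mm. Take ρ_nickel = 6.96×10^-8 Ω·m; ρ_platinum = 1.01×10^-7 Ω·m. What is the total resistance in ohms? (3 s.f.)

Seg 1: A = π(d/2)² = π(1.0300e-04 m)² = 3.333e-08 m²
R_1 = (6.96×10^-8)(2.6)/(3.333e-08) = 5.429 Ω
Seg 2: A = π(d/2)² = π(9.4500e-05 m)² = 2.806e-08 m²
R_2 = (1.01×10^-7)(1.01)/(2.806e-08) = 3.636 Ω
Seg 3: A = πr² = π(1.8300e-04 m)² = 1.052e-07 m²
R_3 = (1.01×10^-7)(1.11)/(1.052e-07) = 1.066 Ω
R_total = R_1 + R_2 + R_3 = 10.1 Ω

10.1 Ω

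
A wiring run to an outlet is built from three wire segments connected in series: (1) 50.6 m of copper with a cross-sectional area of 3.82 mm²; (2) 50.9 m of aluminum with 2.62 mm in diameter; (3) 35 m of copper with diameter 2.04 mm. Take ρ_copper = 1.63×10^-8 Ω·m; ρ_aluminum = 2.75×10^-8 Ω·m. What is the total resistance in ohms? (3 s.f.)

Seg 1: A = 3.82 mm² = 3.820e-06 m²
R_1 = (1.63×10^-8)(50.6)/(3.820e-06) = 0.2159 Ω
Seg 2: A = π(d/2)² = π(1.3100e-03 m)² = 5.391e-06 m²
R_2 = (2.75×10^-8)(50.9)/(5.391e-06) = 0.2596 Ω
Seg 3: A = π(d/2)² = π(1.0200e-03 m)² = 3.269e-06 m²
R_3 = (1.63×10^-8)(35)/(3.269e-06) = 0.1745 Ω
R_total = R_1 + R_2 + R_3 = 0.650 Ω

0.650 Ω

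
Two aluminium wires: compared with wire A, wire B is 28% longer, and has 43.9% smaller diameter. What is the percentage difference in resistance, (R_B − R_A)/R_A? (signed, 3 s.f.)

307%

R ∝ L/d², so R_B/R_A = (1 + 28/100) × (1 − 43.9/100)⁻²
= 1.28 × 3.177 = 4.067
(R_B − R_A)/R_A = 4.067 − 1 = 307%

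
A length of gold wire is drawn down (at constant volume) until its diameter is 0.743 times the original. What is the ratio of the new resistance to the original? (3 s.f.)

3.28

Volume constant ⇒ L' = L/r² with r = 0.743. R' = ρL'/A' = ρ(L/r²)/(πr²d₀²/4) = R/r⁴.
Factor = 3.28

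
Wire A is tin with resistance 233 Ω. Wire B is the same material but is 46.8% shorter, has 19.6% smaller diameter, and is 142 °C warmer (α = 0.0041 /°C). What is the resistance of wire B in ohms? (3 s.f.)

303 Ω

R ∝ ρL/d² with ρ ∝ (1+αΔT), so R_B/R_A = (1 − 46.8/100) × (1 − 19.6/100)⁻² × (1 + 0.0041×142)
= 0.532 × 1.547 × 1.582 = 1.302
R_B = 1.302 × 233 = 303 Ω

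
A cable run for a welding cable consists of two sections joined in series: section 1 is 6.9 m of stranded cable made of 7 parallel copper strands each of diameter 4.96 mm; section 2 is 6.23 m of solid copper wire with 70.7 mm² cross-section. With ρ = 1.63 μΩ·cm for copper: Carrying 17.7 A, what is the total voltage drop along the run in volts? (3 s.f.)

ρ = 1.63 μΩ·cm = 1.63×10^-8 Ω·m
Section 1: A_strand = π(2.4800e-03)² = 1.932e-05 m²; R₁ = ρL/(N·A_s) = (1.63×10^-8)(6.9)/(7×1.932e-05) = 8.315×10^-4 Ω
Section 2: A = 70.7 mm² = 7.070e-05 m²
R₂ = (1.63×10^-8)(6.23)/(7.070e-05) = 0.001436 Ω
R = R₁ + R₂ = 0.002268 Ω
V = IR = 17.7 × 0.002268 = 0.0401 V

0.0401 V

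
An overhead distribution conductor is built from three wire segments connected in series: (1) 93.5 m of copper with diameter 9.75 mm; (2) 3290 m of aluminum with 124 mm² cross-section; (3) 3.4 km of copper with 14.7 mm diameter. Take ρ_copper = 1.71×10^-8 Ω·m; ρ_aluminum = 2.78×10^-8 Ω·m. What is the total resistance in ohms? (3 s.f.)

1.10 Ω

Seg 1: A = π(d/2)² = π(4.8750e-03 m)² = 7.466e-05 m²
R_1 = (1.71×10^-8)(93.5)/(7.466e-05) = 0.02141 Ω
Seg 2: A = 124 mm² = 1.240e-04 m²
R_2 = (2.78×10^-8)(3290)/(1.240e-04) = 0.7376 Ω
Seg 3: A = π(d/2)² = π(7.3500e-03 m)² = 1.697e-04 m²
R_3 = (1.71×10^-8)(3400)/(1.697e-04) = 0.3426 Ω
R_total = R_1 + R_2 + R_3 = 1.10 Ω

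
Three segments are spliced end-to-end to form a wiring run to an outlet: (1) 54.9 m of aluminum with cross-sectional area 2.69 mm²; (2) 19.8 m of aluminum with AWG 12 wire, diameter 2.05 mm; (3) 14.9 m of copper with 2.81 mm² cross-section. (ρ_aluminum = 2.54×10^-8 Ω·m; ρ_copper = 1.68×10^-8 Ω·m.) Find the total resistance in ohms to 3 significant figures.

Seg 1: A = 2.69 mm² = 2.690e-06 m²
R_1 = (2.54×10^-8)(54.9)/(2.690e-06) = 0.5184 Ω
Seg 2: A = π(2.05/2 mm)² = π(1.0250e-03 m)² = 3.301e-06 m²
R_2 = (2.54×10^-8)(19.8)/(3.301e-06) = 0.1524 Ω
Seg 3: A = 2.81 mm² = 2.810e-06 m²
R_3 = (1.68×10^-8)(14.9)/(2.810e-06) = 0.08908 Ω
R_total = R_1 + R_2 + R_3 = 0.760 Ω

0.760 Ω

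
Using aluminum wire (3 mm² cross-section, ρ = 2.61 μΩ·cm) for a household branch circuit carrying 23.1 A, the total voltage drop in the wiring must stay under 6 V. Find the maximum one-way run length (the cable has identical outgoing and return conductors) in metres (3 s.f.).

14.9 m

ρ = 2.61 μΩ·cm = 2.61×10^-8 Ω·m
A = 3 mm² = 3.000e-06 m²
L_max = V_max·A/(2·ρI) = (6)(3.000e-06)/(2×2.61×10^-8×23.1) = 14.9 m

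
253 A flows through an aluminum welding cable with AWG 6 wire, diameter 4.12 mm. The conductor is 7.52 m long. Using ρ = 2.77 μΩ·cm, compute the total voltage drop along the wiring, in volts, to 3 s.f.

3.95 V

ρ = 2.77 μΩ·cm = 2.77×10^-8 Ω·m
A = π(4.12/2 mm)² = π(2.0600e-03 m)² = 1.333e-05 m²
R = ρL/A = (2.77×10^-8)(7.52)/(1.333e-05) = 0.01562 Ω
V = IR = 253 × 0.01562 = 3.95 V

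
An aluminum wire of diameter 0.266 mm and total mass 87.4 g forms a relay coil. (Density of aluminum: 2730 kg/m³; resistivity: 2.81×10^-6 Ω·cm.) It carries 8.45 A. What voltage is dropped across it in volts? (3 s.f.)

ρ = 2.81×10^-6 Ω·cm = 2.81×10^-8 Ω·m
A = π(d/2)² = π(1.3300e-04 m)² = 5.5572e-08 m²
L = m/(density·A) = 0.0874/(2730×5.5572e-08) = 576.1 m
R = ρL/A = (2.81×10^-8)(576.1)/(5.5572e-08) = 291.3 Ω
V = IR = 8.45 × 291.3 = 2460 V

2460 V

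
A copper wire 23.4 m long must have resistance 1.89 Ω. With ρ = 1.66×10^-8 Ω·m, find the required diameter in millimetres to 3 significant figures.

A = ρL/R = (1.66×10^-8)(23.4)/(1.89) = 2.055e-07 m²
d = 2√(A/π) = 5.115e-04 m = 0.512 mm

0.512 mm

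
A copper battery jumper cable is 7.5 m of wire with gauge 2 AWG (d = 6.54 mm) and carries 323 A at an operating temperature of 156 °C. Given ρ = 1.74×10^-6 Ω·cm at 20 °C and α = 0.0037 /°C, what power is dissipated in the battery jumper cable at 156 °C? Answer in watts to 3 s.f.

609 W

ρ = 1.74×10^-6 Ω·cm = 1.74×10^-8 Ω·m
A = π(6.54/2 mm)² = π(3.2700e-03 m)² = 3.359e-05 m²
R₍20₎ = ρL/A = (1.74×10^-8)(7.5)/(3.359e-05) = 0.003885 Ω
R₍156₎ = R₍20₎(1 + αΔT) = 0.003885 × (1 + 0.0037×136) = 0.00584 Ω
P = I²R = (323)² × 0.00584 = 609 W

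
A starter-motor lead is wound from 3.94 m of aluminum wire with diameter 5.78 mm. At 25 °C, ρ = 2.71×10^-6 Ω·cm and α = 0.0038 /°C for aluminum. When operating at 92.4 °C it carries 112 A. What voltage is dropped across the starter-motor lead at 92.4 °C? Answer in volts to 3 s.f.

0.572 V

ρ = 2.71×10^-6 Ω·cm = 2.71×10^-8 Ω·m
A = π(d/2)² = π(2.8900e-03 m)² = 2.624e-05 m²
R₍25₎ = ρL/A = (2.71×10^-8)(3.94)/(2.624e-05) = 0.004069 Ω
R₍92.4₎ = R₍25₎(1 + αΔT) = 0.004069 × (1 + 0.0038×67.4) = 0.005112 Ω
V = IR = 112 × 0.005112 = 0.572 V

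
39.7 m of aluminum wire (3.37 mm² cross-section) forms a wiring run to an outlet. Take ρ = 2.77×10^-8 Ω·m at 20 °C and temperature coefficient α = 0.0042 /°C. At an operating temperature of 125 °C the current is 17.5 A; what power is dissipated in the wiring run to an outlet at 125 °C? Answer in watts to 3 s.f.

144 W

A = 3.37 mm² = 3.370e-06 m²
R₍20₎ = ρL/A = (2.77×10^-8)(39.7)/(3.370e-06) = 0.3263 Ω
R₍125₎ = R₍20₎(1 + αΔT) = 0.3263 × (1 + 0.0042×105) = 0.4702 Ω
P = I²R = (17.5)² × 0.4702 = 144 W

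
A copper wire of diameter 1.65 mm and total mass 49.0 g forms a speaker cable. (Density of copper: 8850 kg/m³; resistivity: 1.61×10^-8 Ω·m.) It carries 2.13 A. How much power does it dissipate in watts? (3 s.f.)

0.0885 W

A = π(d/2)² = π(8.2500e-04 m)² = 2.1382e-06 m²
L = m/(density·A) = 0.049/(8850×2.1382e-06) = 2.589 m
R = ρL/A = (1.61×10^-8)(2.589)/(2.1382e-06) = 0.0195 Ω
P = I²R = (2.13)² × 0.0195 = 0.0885 W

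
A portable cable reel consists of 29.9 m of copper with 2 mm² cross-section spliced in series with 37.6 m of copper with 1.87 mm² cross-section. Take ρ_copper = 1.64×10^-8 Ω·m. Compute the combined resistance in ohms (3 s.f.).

0.575 Ω

Segment 1: A = 2 mm² = 2.000e-06 m²
R₁ = ρL/A = (1.64×10^-8)(29.9)/(2.000e-06) = 0.2452 Ω
Segment 2: A = 1.87 mm² = 1.870e-06 m²
R₂ = (1.64×10^-8)(37.6)/(1.870e-06) = 0.3298 Ω
R = R₁ + R₂ = 0.575 Ω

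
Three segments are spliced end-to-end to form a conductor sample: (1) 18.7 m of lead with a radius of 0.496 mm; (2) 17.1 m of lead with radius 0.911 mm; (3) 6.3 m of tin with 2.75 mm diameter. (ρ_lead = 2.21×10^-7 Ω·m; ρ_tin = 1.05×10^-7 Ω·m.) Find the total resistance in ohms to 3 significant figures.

Seg 1: A = πr² = π(4.9600e-04 m)² = 7.729e-07 m²
R_1 = (2.21×10^-7)(18.7)/(7.729e-07) = 5.347 Ω
Seg 2: A = πr² = π(9.1100e-04 m)² = 2.607e-06 m²
R_2 = (2.21×10^-7)(17.1)/(2.607e-06) = 1.449 Ω
Seg 3: A = π(d/2)² = π(1.3750e-03 m)² = 5.940e-06 m²
R_3 = (1.05×10^-7)(6.3)/(5.940e-06) = 0.1114 Ω
R_total = R_1 + R_2 + R_3 = 6.91 Ω

6.91 Ω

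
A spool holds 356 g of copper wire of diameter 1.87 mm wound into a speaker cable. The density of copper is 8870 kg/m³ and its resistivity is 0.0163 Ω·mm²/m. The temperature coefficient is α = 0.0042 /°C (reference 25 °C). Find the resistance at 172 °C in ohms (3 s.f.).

0.140 Ω

ρ = 0.0163 Ω·mm²/m = 1.63×10^-8 Ω·m
A = π(d/2)² = π(9.3500e-04 m)² = 2.7465e-06 m²
L = m/(density·A) = 0.356/(8870×2.7465e-06) = 14.61 m
R = ρL/A = (1.63×10^-8)(14.61)/(2.7465e-06) = 0.08673 Ω
R(172 °C) = 0.08673 × (1 + 0.0042×147) = 0.140 Ω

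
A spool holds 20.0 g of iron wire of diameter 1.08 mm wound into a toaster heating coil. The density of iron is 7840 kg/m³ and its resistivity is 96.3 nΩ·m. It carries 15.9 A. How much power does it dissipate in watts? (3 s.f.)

ρ = 96.3 nΩ·m = 9.63×10^-8 Ω·m
A = π(d/2)² = π(5.4000e-04 m)² = 9.1609e-07 m²
L = m/(density·A) = 0.02/(7840×9.1609e-07) = 2.785 m
R = ρL/A = (9.63×10^-8)(2.785)/(9.1609e-07) = 0.2927 Ω
P = I²R = (15.9)² × 0.2927 = 74.0 W

74.0 W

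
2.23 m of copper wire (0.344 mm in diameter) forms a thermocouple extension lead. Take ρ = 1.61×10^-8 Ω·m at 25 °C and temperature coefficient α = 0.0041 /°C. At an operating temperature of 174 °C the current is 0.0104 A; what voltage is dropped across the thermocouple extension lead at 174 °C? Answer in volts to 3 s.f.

0.00647 V

A = π(d/2)² = π(1.7200e-04 m)² = 9.294e-08 m²
R₍25₎ = ρL/A = (1.61×10^-8)(2.23)/(9.294e-08) = 0.3863 Ω
R₍174₎ = R₍25₎(1 + αΔT) = 0.3863 × (1 + 0.0041×149) = 0.6223 Ω
V = IR = 0.0104 × 0.6223 = 0.00647 V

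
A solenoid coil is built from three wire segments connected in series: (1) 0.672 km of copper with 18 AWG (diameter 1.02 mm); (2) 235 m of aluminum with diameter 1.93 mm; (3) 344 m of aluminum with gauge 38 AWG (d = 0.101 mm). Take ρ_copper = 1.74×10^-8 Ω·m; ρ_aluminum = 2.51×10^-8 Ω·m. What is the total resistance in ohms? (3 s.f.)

Seg 1: A = π(1.02/2 mm)² = π(5.1000e-04 m)² = 8.171e-07 m²
R_1 = (1.74×10^-8)(672)/(8.171e-07) = 14.31 Ω
Seg 2: A = π(d/2)² = π(9.6500e-04 m)² = 2.926e-06 m²
R_2 = (2.51×10^-8)(235)/(2.926e-06) = 2.016 Ω
Seg 3: A = π(0.101/2 mm)² = π(5.0500e-05 m)² = 8.012e-09 m²
R_3 = (2.51×10^-8)(344)/(8.012e-09) = 1078 Ω
R_total = R_1 + R_2 + R_3 = 1090 Ω

1090 Ω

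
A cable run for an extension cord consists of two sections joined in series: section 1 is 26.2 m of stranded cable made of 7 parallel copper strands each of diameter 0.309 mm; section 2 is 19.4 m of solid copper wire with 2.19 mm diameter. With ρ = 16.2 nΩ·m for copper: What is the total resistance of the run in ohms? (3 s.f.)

ρ = 16.2 nΩ·m = 1.62×10^-8 Ω·m
Section 1: A_strand = π(1.5450e-04)² = 7.499e-08 m²; R₁ = ρL/(N·A_s) = (1.62×10^-8)(26.2)/(7×7.499e-08) = 0.8086 Ω
Section 2: A = π(d/2)² = π(1.0950e-03 m)² = 3.767e-06 m²
R₂ = (1.62×10^-8)(19.4)/(3.767e-06) = 0.08343 Ω
R = R₁ + R₂ = 0.892 Ω

0.892 Ω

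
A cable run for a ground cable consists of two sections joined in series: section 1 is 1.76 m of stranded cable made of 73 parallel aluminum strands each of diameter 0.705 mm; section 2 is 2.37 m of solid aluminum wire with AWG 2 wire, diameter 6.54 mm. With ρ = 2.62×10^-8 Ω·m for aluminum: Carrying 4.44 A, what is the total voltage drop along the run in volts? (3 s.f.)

Section 1: A_strand = π(3.5250e-04)² = 3.904e-07 m²; R₁ = ρL/(N·A_s) = (2.62×10^-8)(1.76)/(73×3.904e-07) = 0.001618 Ω
Section 2: A = π(6.54/2 mm)² = π(3.2700e-03 m)² = 3.359e-05 m²
R₂ = (2.62×10^-8)(2.37)/(3.359e-05) = 0.001848 Ω
R = R₁ + R₂ = 0.003467 Ω
V = IR = 4.44 × 0.003467 = 0.0154 V

0.0154 V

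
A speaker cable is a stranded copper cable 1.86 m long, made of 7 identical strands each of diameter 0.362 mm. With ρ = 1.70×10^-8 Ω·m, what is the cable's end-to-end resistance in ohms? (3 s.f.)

0.0439 Ω

A_strand = π(1.8100e-04 m)² = 1.029e-07 m²
R_strand = ρL/A = (1.70×10^-8)(1.86)/(1.029e-07) = 0.3072 Ω
R_total = R_strand/N = 0.3072/7 = 0.0439 Ω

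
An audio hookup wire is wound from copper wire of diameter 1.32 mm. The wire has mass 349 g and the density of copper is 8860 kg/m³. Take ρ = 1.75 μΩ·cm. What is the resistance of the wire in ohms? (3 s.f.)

0.368 Ω

ρ = 1.75 μΩ·cm = 1.75×10^-8 Ω·m
A = π(d/2)² = π(6.6000e-04 m)² = 1.3685e-06 m²
L = m/(density·A) = 0.349/(8860×1.3685e-06) = 28.78 m
R = ρL/A = (1.75×10^-8)(28.78)/(1.3685e-06) = 0.368 Ω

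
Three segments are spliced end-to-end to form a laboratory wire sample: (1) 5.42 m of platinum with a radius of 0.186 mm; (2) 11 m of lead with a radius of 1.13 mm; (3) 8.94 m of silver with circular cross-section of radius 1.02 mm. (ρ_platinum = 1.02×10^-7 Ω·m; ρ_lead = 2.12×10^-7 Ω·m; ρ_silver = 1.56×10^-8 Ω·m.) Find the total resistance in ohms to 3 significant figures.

5.71 Ω

Seg 1: A = πr² = π(1.8600e-04 m)² = 1.087e-07 m²
R_1 = (1.02×10^-7)(5.42)/(1.087e-07) = 5.087 Ω
Seg 2: A = πr² = π(1.1300e-03 m)² = 4.011e-06 m²
R_2 = (2.12×10^-7)(11)/(4.011e-06) = 0.5813 Ω
Seg 3: A = πr² = π(1.0200e-03 m)² = 3.269e-06 m²
R_3 = (1.56×10^-8)(8.94)/(3.269e-06) = 0.04267 Ω
R_total = R_1 + R_2 + R_3 = 5.71 Ω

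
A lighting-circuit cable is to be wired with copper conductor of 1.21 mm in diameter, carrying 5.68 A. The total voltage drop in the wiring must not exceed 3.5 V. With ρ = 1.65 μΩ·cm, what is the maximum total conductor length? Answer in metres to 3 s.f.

42.9 m

ρ = 1.65 μΩ·cm = 1.65×10^-8 Ω·m
A = π(d/2)² = π(6.0500e-04 m)² = 1.150e-06 m²
L_max = V_max·A/(1·ρI) = (3.5)(1.150e-06)/(1.65×10^-8×5.68) = 42.9 m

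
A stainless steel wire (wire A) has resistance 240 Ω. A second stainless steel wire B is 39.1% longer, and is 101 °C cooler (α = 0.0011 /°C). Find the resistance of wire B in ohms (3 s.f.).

R ∝ ρL/d² with ρ ∝ (1+αΔT), so R_B/R_A = (1 + 39.1/100) × (1 − 0.0011×101)
= 1.391 × 0.8889 = 1.236
R_B = 1.236 × 240 = 297 Ω

297 Ω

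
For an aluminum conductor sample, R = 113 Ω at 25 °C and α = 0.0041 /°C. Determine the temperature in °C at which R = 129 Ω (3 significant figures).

R = R₀(1 + α(T − T₀)) ⇒ T = T₀ + (R/R₀ − 1)/α
T = 25 + (129/113 − 1)/0.0041 = 25 + (0.1416)/0.0041 = 59.5 °C

59.5 °C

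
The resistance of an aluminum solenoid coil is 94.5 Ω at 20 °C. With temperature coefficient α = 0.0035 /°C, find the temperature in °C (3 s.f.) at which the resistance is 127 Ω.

118 °C

R = R₀(1 + α(T − T₀)) ⇒ T = T₀ + (R/R₀ − 1)/α
T = 20 + (127/94.5 − 1)/0.0035 = 20 + (0.3439)/0.0035 = 118 °C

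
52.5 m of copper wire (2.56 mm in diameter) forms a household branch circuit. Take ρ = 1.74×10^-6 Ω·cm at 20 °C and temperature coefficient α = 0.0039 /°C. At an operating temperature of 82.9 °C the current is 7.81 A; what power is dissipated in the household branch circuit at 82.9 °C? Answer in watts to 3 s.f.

ρ = 1.74×10^-6 Ω·cm = 1.74×10^-8 Ω·m
A = π(d/2)² = π(1.2800e-03 m)² = 5.147e-06 m²
R₍20₎ = ρL/A = (1.74×10^-8)(52.5)/(5.147e-06) = 0.1775 Ω
R₍82.9₎ = R₍20₎(1 + αΔT) = 0.1775 × (1 + 0.0039×62.9) = 0.221 Ω
P = I²R = (7.81)² × 0.221 = 13.5 W

13.5 W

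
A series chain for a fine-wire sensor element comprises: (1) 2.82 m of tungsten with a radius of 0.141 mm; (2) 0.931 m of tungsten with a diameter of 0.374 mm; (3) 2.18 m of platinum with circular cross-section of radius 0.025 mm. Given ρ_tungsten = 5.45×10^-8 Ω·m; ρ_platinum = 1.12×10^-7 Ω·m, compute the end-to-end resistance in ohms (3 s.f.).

127 Ω

Seg 1: A = πr² = π(1.4100e-04 m)² = 6.246e-08 m²
R_1 = (5.45×10^-8)(2.82)/(6.246e-08) = 2.461 Ω
Seg 2: A = π(d/2)² = π(1.8700e-04 m)² = 1.099e-07 m²
R_2 = (5.45×10^-8)(0.931)/(1.099e-07) = 0.4619 Ω
Seg 3: A = πr² = π(2.5000e-05 m)² = 1.963e-09 m²
R_3 = (1.12×10^-7)(2.18)/(1.963e-09) = 124.3 Ω
R_total = R_1 + R_2 + R_3 = 127 Ω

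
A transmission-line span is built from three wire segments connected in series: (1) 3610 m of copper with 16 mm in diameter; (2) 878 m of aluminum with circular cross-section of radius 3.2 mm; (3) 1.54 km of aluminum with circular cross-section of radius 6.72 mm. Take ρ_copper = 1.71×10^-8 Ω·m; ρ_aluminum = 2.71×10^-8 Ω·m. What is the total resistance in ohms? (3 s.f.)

Seg 1: A = π(d/2)² = π(8.0000e-03 m)² = 2.011e-04 m²
R_1 = (1.71×10^-8)(3610)/(2.011e-04) = 0.307 Ω
Seg 2: A = πr² = π(3.2000e-03 m)² = 3.217e-05 m²
R_2 = (2.71×10^-8)(878)/(3.217e-05) = 0.7396 Ω
Seg 3: A = πr² = π(6.7200e-03 m)² = 1.419e-04 m²
R_3 = (2.71×10^-8)(1540)/(1.419e-04) = 0.2942 Ω
R_total = R_1 + R_2 + R_3 = 1.34 Ω

1.34 Ω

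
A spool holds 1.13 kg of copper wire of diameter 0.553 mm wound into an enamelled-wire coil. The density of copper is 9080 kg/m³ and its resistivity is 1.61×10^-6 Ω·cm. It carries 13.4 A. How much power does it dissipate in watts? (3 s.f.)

6240 W

ρ = 1.61×10^-6 Ω·cm = 1.61×10^-8 Ω·m
A = π(d/2)² = π(2.7650e-04 m)² = 2.4018e-07 m²
L = m/(density·A) = 1.13/(9080×2.4018e-07) = 518.1 m
R = ρL/A = (1.61×10^-8)(518.1)/(2.4018e-07) = 34.73 Ω
P = I²R = (13.4)² × 34.73 = 6240 W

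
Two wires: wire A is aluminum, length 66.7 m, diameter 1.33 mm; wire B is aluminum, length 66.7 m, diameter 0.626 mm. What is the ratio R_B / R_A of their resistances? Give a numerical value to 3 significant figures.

4.51

R ∝ ρL/d², so R_B/R_A = (d_A/d_B)²
= (1.33/0.626)² = 4.51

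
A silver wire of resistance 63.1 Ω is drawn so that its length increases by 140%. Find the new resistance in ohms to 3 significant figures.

363 Ω

k = 1 + 140/100 = 2.4; volume constant ⇒ A' = A/k, so R' = k²R.
R' = 5.76 × 63.1 = 363 Ω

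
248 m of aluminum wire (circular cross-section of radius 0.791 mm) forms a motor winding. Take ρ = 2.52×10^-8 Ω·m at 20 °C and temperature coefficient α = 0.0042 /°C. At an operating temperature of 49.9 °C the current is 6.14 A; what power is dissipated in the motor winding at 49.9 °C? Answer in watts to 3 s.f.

A = πr² = π(7.9100e-04 m)² = 1.966e-06 m²
R₍20₎ = ρL/A = (2.52×10^-8)(248)/(1.966e-06) = 3.179 Ω
R₍49.9₎ = R₍20₎(1 + αΔT) = 3.179 × (1 + 0.0042×29.9) = 3.579 Ω
P = I²R = (6.14)² × 3.579 = 135 W

135 W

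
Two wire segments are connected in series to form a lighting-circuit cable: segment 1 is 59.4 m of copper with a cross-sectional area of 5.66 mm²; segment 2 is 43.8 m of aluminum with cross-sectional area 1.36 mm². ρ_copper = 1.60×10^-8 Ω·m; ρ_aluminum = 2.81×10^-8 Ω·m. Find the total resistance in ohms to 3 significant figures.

Segment 1: A = 5.66 mm² = 5.660e-06 m²
R₁ = ρL/A = (1.60×10^-8)(59.4)/(5.660e-06) = 0.1679 Ω
Segment 2: A = 1.36 mm² = 1.360e-06 m²
R₂ = (2.81×10^-8)(43.8)/(1.360e-06) = 0.905 Ω
R = R₁ + R₂ = 1.07 Ω

1.07 Ω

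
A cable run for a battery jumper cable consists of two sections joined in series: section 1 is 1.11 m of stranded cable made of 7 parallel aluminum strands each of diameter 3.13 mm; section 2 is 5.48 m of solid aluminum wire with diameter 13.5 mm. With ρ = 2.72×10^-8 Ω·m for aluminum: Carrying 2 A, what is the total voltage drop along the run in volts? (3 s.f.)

Section 1: A_strand = π(1.5650e-03)² = 7.694e-06 m²; R₁ = ρL/(N·A_s) = (2.72×10^-8)(1.11)/(7×7.694e-06) = 5.606×10^-4 Ω
Section 2: A = π(d/2)² = π(6.7500e-03 m)² = 1.431e-04 m²
R₂ = (2.72×10^-8)(5.48)/(1.431e-04) = 0.001041 Ω
R = R₁ + R₂ = 0.001602 Ω
V = IR = 2 × 0.001602 = 0.00320 V

0.00320 V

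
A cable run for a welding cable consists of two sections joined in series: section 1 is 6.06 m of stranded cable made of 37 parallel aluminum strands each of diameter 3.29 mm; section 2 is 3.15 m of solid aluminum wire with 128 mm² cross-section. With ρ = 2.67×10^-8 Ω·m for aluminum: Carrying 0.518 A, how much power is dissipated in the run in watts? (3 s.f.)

3.14×10^-4 W

Section 1: A_strand = π(1.6450e-03)² = 8.501e-06 m²; R₁ = ρL/(N·A_s) = (2.67×10^-8)(6.06)/(37×8.501e-06) = 5.144×10^-4 Ω
Section 2: A = 128 mm² = 1.280e-04 m²
R₂ = (2.67×10^-8)(3.15)/(1.280e-04) = 6.571×10^-4 Ω
R = R₁ + R₂ = 0.001171 Ω
P = I²R = (0.518)² × 0.001171 = 3.14×10^-4 W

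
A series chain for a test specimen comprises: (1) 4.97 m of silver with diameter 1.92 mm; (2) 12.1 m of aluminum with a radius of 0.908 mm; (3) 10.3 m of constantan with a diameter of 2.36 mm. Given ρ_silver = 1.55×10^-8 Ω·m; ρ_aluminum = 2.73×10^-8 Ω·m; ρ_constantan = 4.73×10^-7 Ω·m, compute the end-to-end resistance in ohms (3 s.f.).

Seg 1: A = π(d/2)² = π(9.6000e-04 m)² = 2.895e-06 m²
R_1 = (1.55×10^-8)(4.97)/(2.895e-06) = 0.02661 Ω
Seg 2: A = πr² = π(9.0800e-04 m)² = 2.590e-06 m²
R_2 = (2.73×10^-8)(12.1)/(2.590e-06) = 0.1275 Ω
Seg 3: A = π(d/2)² = π(1.1800e-03 m)² = 4.374e-06 m²
R_3 = (4.73×10^-7)(10.3)/(4.374e-06) = 1.114 Ω
R_total = R_1 + R_2 + R_3 = 1.27 Ω

1.27 Ω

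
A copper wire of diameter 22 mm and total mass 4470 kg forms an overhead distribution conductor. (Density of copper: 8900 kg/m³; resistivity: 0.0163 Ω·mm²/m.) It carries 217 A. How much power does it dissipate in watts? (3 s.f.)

ρ = 0.0163 Ω·mm²/m = 1.63×10^-8 Ω·m
A = π(d/2)² = π(1.1000e-02 m)² = 3.8013e-04 m²
L = m/(density·A) = 4470/(8900×3.8013e-04) = 1321 m
R = ρL/A = (1.63×10^-8)(1321)/(3.8013e-04) = 0.05665 Ω
P = I²R = (217)² × 0.05665 = 2670 W

2670 W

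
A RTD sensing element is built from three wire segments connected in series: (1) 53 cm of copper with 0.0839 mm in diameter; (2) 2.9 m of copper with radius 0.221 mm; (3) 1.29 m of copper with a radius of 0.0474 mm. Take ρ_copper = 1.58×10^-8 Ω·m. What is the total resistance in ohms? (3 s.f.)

4.70 Ω

Seg 1: A = π(d/2)² = π(4.1950e-05 m)² = 5.529e-09 m²
R_1 = (1.58×10^-8)(0.53)/(5.529e-09) = 1.515 Ω
Seg 2: A = πr² = π(2.2100e-04 m)² = 1.534e-07 m²
R_2 = (1.58×10^-8)(2.9)/(1.534e-07) = 0.2986 Ω
Seg 3: A = πr² = π(4.7400e-05 m)² = 7.058e-09 m²
R_3 = (1.58×10^-8)(1.29)/(7.058e-09) = 2.888 Ω
R_total = R_1 + R_2 + R_3 = 4.70 Ω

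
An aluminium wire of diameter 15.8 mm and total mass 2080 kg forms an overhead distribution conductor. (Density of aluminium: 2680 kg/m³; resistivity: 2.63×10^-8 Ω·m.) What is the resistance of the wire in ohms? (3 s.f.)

0.531 Ω

A = π(d/2)² = π(7.9000e-03 m)² = 1.9607e-04 m²
L = m/(density·A) = 2080/(2680×1.9607e-04) = 3958 m
R = ρL/A = (2.63×10^-8)(3958)/(1.9607e-04) = 0.531 Ω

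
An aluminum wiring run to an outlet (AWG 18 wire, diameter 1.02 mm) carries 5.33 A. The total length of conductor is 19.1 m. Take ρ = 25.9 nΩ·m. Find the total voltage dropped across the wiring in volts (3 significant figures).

3.23 V

ρ = 25.9 nΩ·m = 2.59×10^-8 Ω·m
A = π(1.02/2 mm)² = π(5.1000e-04 m)² = 8.171e-07 m²
R = ρL/A = (2.59×10^-8)(19.1)/(8.171e-07) = 0.6054 Ω
V = IR = 5.33 × 0.6054 = 3.23 V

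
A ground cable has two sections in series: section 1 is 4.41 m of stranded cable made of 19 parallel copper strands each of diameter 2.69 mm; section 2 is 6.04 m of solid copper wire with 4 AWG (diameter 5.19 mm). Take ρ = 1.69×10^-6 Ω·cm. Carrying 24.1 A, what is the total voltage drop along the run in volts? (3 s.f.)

ρ = 1.69×10^-6 Ω·cm = 1.69×10^-8 Ω·m
Section 1: A_strand = π(1.3450e-03)² = 5.683e-06 m²; R₁ = ρL/(N·A_s) = (1.69×10^-8)(4.41)/(19×5.683e-06) = 6.902×10^-4 Ω
Section 2: A = π(5.19/2 mm)² = π(2.5950e-03 m)² = 2.116e-05 m²
R₂ = (1.69×10^-8)(6.04)/(2.116e-05) = 0.004825 Ω
R = R₁ + R₂ = 0.005515 Ω
V = IR = 24.1 × 0.005515 = 0.133 V

0.133 V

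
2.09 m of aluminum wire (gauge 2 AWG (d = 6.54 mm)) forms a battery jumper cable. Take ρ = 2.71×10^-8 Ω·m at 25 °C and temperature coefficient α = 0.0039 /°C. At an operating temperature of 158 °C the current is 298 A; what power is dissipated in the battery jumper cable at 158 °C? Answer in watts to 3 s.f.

227 W

A = π(6.54/2 mm)² = π(3.2700e-03 m)² = 3.359e-05 m²
R₍25₎ = ρL/A = (2.71×10^-8)(2.09)/(3.359e-05) = 0.001686 Ω
R₍158₎ = R₍25₎(1 + αΔT) = 0.001686 × (1 + 0.0039×133) = 0.002561 Ω
P = I²R = (298)² × 0.002561 = 227 W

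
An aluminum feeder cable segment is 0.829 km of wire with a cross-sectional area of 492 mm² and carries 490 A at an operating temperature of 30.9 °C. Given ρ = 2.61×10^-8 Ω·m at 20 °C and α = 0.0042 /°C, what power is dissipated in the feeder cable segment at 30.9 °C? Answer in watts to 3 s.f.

11000 W

A = 492 mm² = 4.920e-04 m²
R₍20₎ = ρL/A = (2.61×10^-8)(829)/(4.920e-04) = 0.04398 Ω
R₍30.9₎ = R₍20₎(1 + αΔT) = 0.04398 × (1 + 0.0042×10.9) = 0.04599 Ω
P = I²R = (490)² × 0.04599 = 11000 W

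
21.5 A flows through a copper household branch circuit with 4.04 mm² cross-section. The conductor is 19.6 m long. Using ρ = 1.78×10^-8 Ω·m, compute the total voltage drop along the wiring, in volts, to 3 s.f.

A = 4.04 mm² = 4.040e-06 m²
R = ρL/A = (1.78×10^-8)(19.6)/(4.040e-06) = 0.08636 Ω
V = IR = 21.5 × 0.08636 = 1.86 V

1.86 V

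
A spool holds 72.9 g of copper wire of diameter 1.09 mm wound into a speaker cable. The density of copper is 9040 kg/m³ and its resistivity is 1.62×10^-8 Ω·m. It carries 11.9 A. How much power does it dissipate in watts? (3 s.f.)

A = π(d/2)² = π(5.4500e-04 m)² = 9.3313e-07 m²
L = m/(density·A) = 0.0729/(9040×9.3313e-07) = 8.642 m
R = ρL/A = (1.62×10^-8)(8.642)/(9.3313e-07) = 0.15 Ω
P = I²R = (11.9)² × 0.15 = 21.2 W

21.2 W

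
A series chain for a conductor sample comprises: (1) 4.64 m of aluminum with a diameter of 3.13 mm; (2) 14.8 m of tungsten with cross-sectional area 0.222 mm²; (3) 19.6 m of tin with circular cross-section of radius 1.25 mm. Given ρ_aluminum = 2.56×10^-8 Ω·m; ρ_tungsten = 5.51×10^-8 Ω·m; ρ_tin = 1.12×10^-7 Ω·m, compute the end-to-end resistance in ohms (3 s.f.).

Seg 1: A = π(d/2)² = π(1.5650e-03 m)² = 7.694e-06 m²
R_1 = (2.56×10^-8)(4.64)/(7.694e-06) = 0.01544 Ω
Seg 2: A = 0.222 mm² = 2.220e-07 m²
R_2 = (5.51×10^-8)(14.8)/(2.220e-07) = 3.673 Ω
Seg 3: A = πr² = π(1.2500e-03 m)² = 4.909e-06 m²
R_3 = (1.12×10^-7)(19.6)/(4.909e-06) = 0.4472 Ω
R_total = R_1 + R_2 + R_3 = 4.14 Ω

4.14 Ω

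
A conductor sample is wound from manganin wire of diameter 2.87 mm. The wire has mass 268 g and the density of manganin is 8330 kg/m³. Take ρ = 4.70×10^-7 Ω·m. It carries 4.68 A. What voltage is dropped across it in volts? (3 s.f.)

1.69 V

A = π(d/2)² = π(1.4350e-03 m)² = 6.4692e-06 m²
L = m/(density·A) = 0.268/(8330×6.4692e-06) = 4.973 m
R = ρL/A = (4.70×10^-7)(4.973)/(6.4692e-06) = 0.3613 Ω
V = IR = 4.68 × 0.3613 = 1.69 V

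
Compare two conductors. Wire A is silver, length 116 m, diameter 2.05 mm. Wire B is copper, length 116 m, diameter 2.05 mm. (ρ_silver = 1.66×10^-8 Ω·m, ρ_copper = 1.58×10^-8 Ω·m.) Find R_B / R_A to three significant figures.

0.952

R ∝ ρL/d², so R_B/R_A = (ρ_B/ρ_A)
= (1.58×10^-8/1.66×10^-8) = 0.952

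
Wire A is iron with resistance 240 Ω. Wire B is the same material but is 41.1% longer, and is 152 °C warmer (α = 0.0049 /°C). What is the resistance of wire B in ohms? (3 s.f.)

591 Ω

R ∝ ρL/d² with ρ ∝ (1+αΔT), so R_B/R_A = (1 + 41.1/100) × (1 + 0.0049×152)
= 1.411 × 1.745 = 2.462
R_B = 2.462 × 240 = 591 Ω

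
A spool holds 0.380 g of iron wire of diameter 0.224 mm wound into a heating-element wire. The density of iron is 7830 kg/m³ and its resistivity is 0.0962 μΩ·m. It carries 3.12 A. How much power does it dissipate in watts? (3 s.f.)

29.3 W

ρ = 0.0962 μΩ·m = 9.62×10^-8 Ω·m
A = π(d/2)² = π(1.1200e-04 m)² = 3.9408e-08 m²
L = m/(density·A) = 3.800×10^-4/(7830×3.9408e-08) = 1.232 m
R = ρL/A = (9.62×10^-8)(1.232)/(3.9408e-08) = 3.006 Ω
P = I²R = (3.12)² × 3.006 = 29.3 W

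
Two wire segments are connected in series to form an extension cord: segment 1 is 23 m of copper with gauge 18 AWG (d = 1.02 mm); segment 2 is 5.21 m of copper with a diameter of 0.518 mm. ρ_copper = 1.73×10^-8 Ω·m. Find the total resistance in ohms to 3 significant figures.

0.915 Ω

Segment 1: A = π(1.02/2 mm)² = π(5.1000e-04 m)² = 8.171e-07 m²
R₁ = ρL/A = (1.73×10^-8)(23)/(8.171e-07) = 0.4869 Ω
Segment 2: A = π(d/2)² = π(2.5900e-04 m)² = 2.107e-07 m²
R₂ = (1.73×10^-8)(5.21)/(2.107e-07) = 0.4277 Ω
R = R₁ + R₂ = 0.915 Ω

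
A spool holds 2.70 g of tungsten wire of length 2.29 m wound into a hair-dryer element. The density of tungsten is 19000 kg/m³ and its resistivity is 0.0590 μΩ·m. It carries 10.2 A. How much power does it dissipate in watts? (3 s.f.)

227 W

ρ = 0.0590 μΩ·m = 5.90×10^-8 Ω·m
A = m/(density·L) = 0.0027/(19000×2.29) = 6.2055e-08 m²
R = ρL/A = (5.90×10^-8)(2.29)/(6.2055e-08) = 2.177 Ω
P = I²R = (10.2)² × 2.177 = 227 W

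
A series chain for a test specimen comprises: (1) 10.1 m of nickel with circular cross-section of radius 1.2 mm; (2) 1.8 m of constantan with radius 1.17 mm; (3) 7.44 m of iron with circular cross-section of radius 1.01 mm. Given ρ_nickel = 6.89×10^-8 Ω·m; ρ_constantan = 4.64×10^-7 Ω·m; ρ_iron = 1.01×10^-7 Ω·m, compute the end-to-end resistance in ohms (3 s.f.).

0.583 Ω

Seg 1: A = πr² = π(1.2000e-03 m)² = 4.524e-06 m²
R_1 = (6.89×10^-8)(10.1)/(4.524e-06) = 0.1538 Ω
Seg 2: A = πr² = π(1.1700e-03 m)² = 4.301e-06 m²
R_2 = (4.64×10^-7)(1.8)/(4.301e-06) = 0.1942 Ω
Seg 3: A = πr² = π(1.0100e-03 m)² = 3.205e-06 m²
R_3 = (1.01×10^-7)(7.44)/(3.205e-06) = 0.2345 Ω
R_total = R_1 + R_2 + R_3 = 0.583 Ω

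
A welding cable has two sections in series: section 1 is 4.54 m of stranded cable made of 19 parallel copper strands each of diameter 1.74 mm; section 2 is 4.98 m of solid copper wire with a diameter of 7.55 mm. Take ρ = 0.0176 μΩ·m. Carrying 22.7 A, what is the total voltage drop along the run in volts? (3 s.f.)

ρ = 0.0176 μΩ·m = 1.76×10^-8 Ω·m
Section 1: A_strand = π(8.7000e-04)² = 2.378e-06 m²; R₁ = ρL/(N·A_s) = (1.76×10^-8)(4.54)/(19×2.378e-06) = 0.001769 Ω
Section 2: A = π(d/2)² = π(3.7750e-03 m)² = 4.477e-05 m²
R₂ = (1.76×10^-8)(4.98)/(4.477e-05) = 0.001958 Ω
R = R₁ + R₂ = 0.003726 Ω
V = IR = 22.7 × 0.003726 = 0.0846 V

0.0846 V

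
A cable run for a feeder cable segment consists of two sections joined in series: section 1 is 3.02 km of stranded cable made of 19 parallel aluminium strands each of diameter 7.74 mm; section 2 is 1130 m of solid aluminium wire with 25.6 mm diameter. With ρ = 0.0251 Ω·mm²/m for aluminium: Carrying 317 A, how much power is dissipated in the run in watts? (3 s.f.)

14100 W

ρ = 0.0251 Ω·mm²/m = 2.51×10^-8 Ω·m
Section 1: A_strand = π(3.8700e-03)² = 4.705e-05 m²; R₁ = ρL/(N·A_s) = (2.51×10^-8)(3020)/(19×4.705e-05) = 0.08479 Ω
Section 2: A = π(d/2)² = π(1.2800e-02 m)² = 5.147e-04 m²
R₂ = (2.51×10^-8)(1130)/(5.147e-04) = 0.0551 Ω
R = R₁ + R₂ = 0.1399 Ω
P = I²R = (317)² × 0.1399 = 14100 W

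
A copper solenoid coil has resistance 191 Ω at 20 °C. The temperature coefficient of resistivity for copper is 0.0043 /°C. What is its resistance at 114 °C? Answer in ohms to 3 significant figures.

268 Ω

ΔT = 114 − 20 = 94 °C
R = R₀(1 + αΔT) = 191 × (1 + 0.0043×94) = 191 × 1.404 = 268 Ω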